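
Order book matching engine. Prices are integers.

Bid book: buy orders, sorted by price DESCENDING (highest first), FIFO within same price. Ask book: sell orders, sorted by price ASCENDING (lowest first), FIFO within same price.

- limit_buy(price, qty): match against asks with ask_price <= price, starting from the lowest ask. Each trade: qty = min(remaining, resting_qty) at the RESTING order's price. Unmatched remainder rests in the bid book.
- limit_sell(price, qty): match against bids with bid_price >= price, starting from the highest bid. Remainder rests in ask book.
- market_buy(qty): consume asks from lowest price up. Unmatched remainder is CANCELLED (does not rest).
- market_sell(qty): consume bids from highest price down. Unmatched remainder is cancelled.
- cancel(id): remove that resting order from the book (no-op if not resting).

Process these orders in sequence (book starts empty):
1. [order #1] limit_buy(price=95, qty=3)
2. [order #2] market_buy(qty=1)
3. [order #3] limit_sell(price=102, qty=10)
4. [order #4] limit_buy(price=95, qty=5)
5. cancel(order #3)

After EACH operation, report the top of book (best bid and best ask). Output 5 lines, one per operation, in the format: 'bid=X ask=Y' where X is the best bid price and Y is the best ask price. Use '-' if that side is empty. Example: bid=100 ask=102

After op 1 [order #1] limit_buy(price=95, qty=3): fills=none; bids=[#1:3@95] asks=[-]
After op 2 [order #2] market_buy(qty=1): fills=none; bids=[#1:3@95] asks=[-]
After op 3 [order #3] limit_sell(price=102, qty=10): fills=none; bids=[#1:3@95] asks=[#3:10@102]
After op 4 [order #4] limit_buy(price=95, qty=5): fills=none; bids=[#1:3@95 #4:5@95] asks=[#3:10@102]
After op 5 cancel(order #3): fills=none; bids=[#1:3@95 #4:5@95] asks=[-]

Answer: bid=95 ask=-
bid=95 ask=-
bid=95 ask=102
bid=95 ask=102
bid=95 ask=-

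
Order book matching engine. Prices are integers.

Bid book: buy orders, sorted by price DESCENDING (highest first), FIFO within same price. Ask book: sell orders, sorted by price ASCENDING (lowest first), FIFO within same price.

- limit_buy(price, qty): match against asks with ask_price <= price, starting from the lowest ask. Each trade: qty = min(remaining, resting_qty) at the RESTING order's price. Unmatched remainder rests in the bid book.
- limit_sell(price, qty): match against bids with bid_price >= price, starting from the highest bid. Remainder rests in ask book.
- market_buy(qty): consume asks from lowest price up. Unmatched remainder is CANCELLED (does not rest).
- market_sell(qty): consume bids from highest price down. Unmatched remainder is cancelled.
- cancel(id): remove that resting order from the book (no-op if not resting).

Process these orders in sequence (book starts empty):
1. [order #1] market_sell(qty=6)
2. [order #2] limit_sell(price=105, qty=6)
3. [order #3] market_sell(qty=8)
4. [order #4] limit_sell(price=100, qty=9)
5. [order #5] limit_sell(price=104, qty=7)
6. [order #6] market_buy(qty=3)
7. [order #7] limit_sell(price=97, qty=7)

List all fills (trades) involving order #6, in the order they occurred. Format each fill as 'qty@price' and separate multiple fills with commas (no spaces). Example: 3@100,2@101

Answer: 3@100

Derivation:
After op 1 [order #1] market_sell(qty=6): fills=none; bids=[-] asks=[-]
After op 2 [order #2] limit_sell(price=105, qty=6): fills=none; bids=[-] asks=[#2:6@105]
After op 3 [order #3] market_sell(qty=8): fills=none; bids=[-] asks=[#2:6@105]
After op 4 [order #4] limit_sell(price=100, qty=9): fills=none; bids=[-] asks=[#4:9@100 #2:6@105]
After op 5 [order #5] limit_sell(price=104, qty=7): fills=none; bids=[-] asks=[#4:9@100 #5:7@104 #2:6@105]
After op 6 [order #6] market_buy(qty=3): fills=#6x#4:3@100; bids=[-] asks=[#4:6@100 #5:7@104 #2:6@105]
After op 7 [order #7] limit_sell(price=97, qty=7): fills=none; bids=[-] asks=[#7:7@97 #4:6@100 #5:7@104 #2:6@105]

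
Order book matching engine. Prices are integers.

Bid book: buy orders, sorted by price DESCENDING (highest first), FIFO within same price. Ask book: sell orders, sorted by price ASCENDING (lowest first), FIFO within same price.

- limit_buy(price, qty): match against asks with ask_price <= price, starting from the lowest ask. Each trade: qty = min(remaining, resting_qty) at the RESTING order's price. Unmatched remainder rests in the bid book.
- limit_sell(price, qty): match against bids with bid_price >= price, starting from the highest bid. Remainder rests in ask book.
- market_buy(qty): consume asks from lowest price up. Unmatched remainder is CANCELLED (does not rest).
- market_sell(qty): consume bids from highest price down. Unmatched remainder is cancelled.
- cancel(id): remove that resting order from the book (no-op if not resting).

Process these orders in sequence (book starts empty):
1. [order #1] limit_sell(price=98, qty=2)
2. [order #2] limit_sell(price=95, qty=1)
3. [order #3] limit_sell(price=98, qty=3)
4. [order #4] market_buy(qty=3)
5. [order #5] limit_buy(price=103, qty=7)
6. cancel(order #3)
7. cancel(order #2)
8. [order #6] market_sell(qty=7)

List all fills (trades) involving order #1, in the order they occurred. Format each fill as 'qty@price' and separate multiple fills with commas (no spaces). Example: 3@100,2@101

After op 1 [order #1] limit_sell(price=98, qty=2): fills=none; bids=[-] asks=[#1:2@98]
After op 2 [order #2] limit_sell(price=95, qty=1): fills=none; bids=[-] asks=[#2:1@95 #1:2@98]
After op 3 [order #3] limit_sell(price=98, qty=3): fills=none; bids=[-] asks=[#2:1@95 #1:2@98 #3:3@98]
After op 4 [order #4] market_buy(qty=3): fills=#4x#2:1@95 #4x#1:2@98; bids=[-] asks=[#3:3@98]
After op 5 [order #5] limit_buy(price=103, qty=7): fills=#5x#3:3@98; bids=[#5:4@103] asks=[-]
After op 6 cancel(order #3): fills=none; bids=[#5:4@103] asks=[-]
After op 7 cancel(order #2): fills=none; bids=[#5:4@103] asks=[-]
After op 8 [order #6] market_sell(qty=7): fills=#5x#6:4@103; bids=[-] asks=[-]

Answer: 2@98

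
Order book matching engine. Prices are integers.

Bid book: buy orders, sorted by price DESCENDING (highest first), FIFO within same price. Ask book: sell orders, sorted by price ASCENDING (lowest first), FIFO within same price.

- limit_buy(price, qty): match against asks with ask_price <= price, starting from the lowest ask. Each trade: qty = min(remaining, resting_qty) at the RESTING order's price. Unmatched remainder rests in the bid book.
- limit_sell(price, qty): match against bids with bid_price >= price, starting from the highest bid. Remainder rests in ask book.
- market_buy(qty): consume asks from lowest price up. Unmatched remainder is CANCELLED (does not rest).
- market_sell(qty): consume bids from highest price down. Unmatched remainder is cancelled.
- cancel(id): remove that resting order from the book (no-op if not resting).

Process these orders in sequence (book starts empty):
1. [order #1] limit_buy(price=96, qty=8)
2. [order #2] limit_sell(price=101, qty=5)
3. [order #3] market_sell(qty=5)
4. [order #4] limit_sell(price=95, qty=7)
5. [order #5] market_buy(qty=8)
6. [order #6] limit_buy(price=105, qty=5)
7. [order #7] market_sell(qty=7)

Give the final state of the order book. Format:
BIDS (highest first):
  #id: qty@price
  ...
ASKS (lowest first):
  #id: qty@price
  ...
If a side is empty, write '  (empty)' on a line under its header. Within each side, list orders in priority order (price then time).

Answer: BIDS (highest first):
  (empty)
ASKS (lowest first):
  (empty)

Derivation:
After op 1 [order #1] limit_buy(price=96, qty=8): fills=none; bids=[#1:8@96] asks=[-]
After op 2 [order #2] limit_sell(price=101, qty=5): fills=none; bids=[#1:8@96] asks=[#2:5@101]
After op 3 [order #3] market_sell(qty=5): fills=#1x#3:5@96; bids=[#1:3@96] asks=[#2:5@101]
After op 4 [order #4] limit_sell(price=95, qty=7): fills=#1x#4:3@96; bids=[-] asks=[#4:4@95 #2:5@101]
After op 5 [order #5] market_buy(qty=8): fills=#5x#4:4@95 #5x#2:4@101; bids=[-] asks=[#2:1@101]
After op 6 [order #6] limit_buy(price=105, qty=5): fills=#6x#2:1@101; bids=[#6:4@105] asks=[-]
After op 7 [order #7] market_sell(qty=7): fills=#6x#7:4@105; bids=[-] asks=[-]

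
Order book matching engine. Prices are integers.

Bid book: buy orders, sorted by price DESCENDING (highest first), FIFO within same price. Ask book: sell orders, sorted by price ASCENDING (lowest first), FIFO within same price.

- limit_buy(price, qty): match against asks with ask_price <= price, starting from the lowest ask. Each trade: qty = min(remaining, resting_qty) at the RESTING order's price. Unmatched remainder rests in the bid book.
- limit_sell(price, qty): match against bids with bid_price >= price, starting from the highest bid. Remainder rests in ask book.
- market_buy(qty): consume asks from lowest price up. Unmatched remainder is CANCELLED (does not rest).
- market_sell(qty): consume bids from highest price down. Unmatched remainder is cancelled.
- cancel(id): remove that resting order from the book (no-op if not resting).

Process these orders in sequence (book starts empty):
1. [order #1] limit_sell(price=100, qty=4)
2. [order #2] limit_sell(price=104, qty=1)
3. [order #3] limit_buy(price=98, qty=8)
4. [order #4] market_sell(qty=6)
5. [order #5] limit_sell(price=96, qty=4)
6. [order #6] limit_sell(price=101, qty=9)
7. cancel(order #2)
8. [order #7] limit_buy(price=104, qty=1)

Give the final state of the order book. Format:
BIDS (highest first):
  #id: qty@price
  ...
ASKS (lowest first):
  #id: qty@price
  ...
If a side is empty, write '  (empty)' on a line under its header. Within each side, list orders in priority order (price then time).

Answer: BIDS (highest first):
  (empty)
ASKS (lowest first):
  #5: 1@96
  #1: 4@100
  #6: 9@101

Derivation:
After op 1 [order #1] limit_sell(price=100, qty=4): fills=none; bids=[-] asks=[#1:4@100]
After op 2 [order #2] limit_sell(price=104, qty=1): fills=none; bids=[-] asks=[#1:4@100 #2:1@104]
After op 3 [order #3] limit_buy(price=98, qty=8): fills=none; bids=[#3:8@98] asks=[#1:4@100 #2:1@104]
After op 4 [order #4] market_sell(qty=6): fills=#3x#4:6@98; bids=[#3:2@98] asks=[#1:4@100 #2:1@104]
After op 5 [order #5] limit_sell(price=96, qty=4): fills=#3x#5:2@98; bids=[-] asks=[#5:2@96 #1:4@100 #2:1@104]
After op 6 [order #6] limit_sell(price=101, qty=9): fills=none; bids=[-] asks=[#5:2@96 #1:4@100 #6:9@101 #2:1@104]
After op 7 cancel(order #2): fills=none; bids=[-] asks=[#5:2@96 #1:4@100 #6:9@101]
After op 8 [order #7] limit_buy(price=104, qty=1): fills=#7x#5:1@96; bids=[-] asks=[#5:1@96 #1:4@100 #6:9@101]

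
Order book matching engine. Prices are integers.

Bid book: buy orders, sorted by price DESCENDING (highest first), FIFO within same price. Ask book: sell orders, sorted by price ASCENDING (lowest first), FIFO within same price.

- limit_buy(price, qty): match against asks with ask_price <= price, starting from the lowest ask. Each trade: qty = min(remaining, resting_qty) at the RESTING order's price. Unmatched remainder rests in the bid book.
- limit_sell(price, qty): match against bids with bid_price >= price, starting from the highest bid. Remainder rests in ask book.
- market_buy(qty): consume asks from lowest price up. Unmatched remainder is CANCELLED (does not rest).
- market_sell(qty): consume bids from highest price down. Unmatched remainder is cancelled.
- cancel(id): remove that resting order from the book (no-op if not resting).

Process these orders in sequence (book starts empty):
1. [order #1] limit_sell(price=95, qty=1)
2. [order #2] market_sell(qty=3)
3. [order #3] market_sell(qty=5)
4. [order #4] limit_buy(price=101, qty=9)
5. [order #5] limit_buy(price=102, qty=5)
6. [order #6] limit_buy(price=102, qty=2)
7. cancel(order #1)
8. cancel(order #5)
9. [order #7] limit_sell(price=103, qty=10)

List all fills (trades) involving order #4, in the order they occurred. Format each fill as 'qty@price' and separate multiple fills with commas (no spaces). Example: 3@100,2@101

Answer: 1@95

Derivation:
After op 1 [order #1] limit_sell(price=95, qty=1): fills=none; bids=[-] asks=[#1:1@95]
After op 2 [order #2] market_sell(qty=3): fills=none; bids=[-] asks=[#1:1@95]
After op 3 [order #3] market_sell(qty=5): fills=none; bids=[-] asks=[#1:1@95]
After op 4 [order #4] limit_buy(price=101, qty=9): fills=#4x#1:1@95; bids=[#4:8@101] asks=[-]
After op 5 [order #5] limit_buy(price=102, qty=5): fills=none; bids=[#5:5@102 #4:8@101] asks=[-]
After op 6 [order #6] limit_buy(price=102, qty=2): fills=none; bids=[#5:5@102 #6:2@102 #4:8@101] asks=[-]
After op 7 cancel(order #1): fills=none; bids=[#5:5@102 #6:2@102 #4:8@101] asks=[-]
After op 8 cancel(order #5): fills=none; bids=[#6:2@102 #4:8@101] asks=[-]
After op 9 [order #7] limit_sell(price=103, qty=10): fills=none; bids=[#6:2@102 #4:8@101] asks=[#7:10@103]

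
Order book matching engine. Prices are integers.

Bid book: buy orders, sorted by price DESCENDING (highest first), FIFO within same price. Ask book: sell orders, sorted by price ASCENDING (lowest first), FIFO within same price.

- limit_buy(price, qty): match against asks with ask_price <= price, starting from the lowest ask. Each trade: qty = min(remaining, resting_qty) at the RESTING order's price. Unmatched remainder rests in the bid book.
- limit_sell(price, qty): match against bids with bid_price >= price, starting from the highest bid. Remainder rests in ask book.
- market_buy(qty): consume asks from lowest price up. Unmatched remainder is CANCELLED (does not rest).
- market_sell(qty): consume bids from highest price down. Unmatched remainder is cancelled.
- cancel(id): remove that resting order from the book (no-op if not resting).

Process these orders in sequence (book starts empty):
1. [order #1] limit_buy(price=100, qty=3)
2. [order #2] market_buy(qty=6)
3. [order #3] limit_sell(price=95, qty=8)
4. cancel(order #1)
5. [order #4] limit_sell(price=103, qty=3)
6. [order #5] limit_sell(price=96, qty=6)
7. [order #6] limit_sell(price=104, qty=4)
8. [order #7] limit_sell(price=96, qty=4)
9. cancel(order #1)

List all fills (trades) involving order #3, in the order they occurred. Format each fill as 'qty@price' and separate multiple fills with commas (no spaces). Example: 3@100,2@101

After op 1 [order #1] limit_buy(price=100, qty=3): fills=none; bids=[#1:3@100] asks=[-]
After op 2 [order #2] market_buy(qty=6): fills=none; bids=[#1:3@100] asks=[-]
After op 3 [order #3] limit_sell(price=95, qty=8): fills=#1x#3:3@100; bids=[-] asks=[#3:5@95]
After op 4 cancel(order #1): fills=none; bids=[-] asks=[#3:5@95]
After op 5 [order #4] limit_sell(price=103, qty=3): fills=none; bids=[-] asks=[#3:5@95 #4:3@103]
After op 6 [order #5] limit_sell(price=96, qty=6): fills=none; bids=[-] asks=[#3:5@95 #5:6@96 #4:3@103]
After op 7 [order #6] limit_sell(price=104, qty=4): fills=none; bids=[-] asks=[#3:5@95 #5:6@96 #4:3@103 #6:4@104]
After op 8 [order #7] limit_sell(price=96, qty=4): fills=none; bids=[-] asks=[#3:5@95 #5:6@96 #7:4@96 #4:3@103 #6:4@104]
After op 9 cancel(order #1): fills=none; bids=[-] asks=[#3:5@95 #5:6@96 #7:4@96 #4:3@103 #6:4@104]

Answer: 3@100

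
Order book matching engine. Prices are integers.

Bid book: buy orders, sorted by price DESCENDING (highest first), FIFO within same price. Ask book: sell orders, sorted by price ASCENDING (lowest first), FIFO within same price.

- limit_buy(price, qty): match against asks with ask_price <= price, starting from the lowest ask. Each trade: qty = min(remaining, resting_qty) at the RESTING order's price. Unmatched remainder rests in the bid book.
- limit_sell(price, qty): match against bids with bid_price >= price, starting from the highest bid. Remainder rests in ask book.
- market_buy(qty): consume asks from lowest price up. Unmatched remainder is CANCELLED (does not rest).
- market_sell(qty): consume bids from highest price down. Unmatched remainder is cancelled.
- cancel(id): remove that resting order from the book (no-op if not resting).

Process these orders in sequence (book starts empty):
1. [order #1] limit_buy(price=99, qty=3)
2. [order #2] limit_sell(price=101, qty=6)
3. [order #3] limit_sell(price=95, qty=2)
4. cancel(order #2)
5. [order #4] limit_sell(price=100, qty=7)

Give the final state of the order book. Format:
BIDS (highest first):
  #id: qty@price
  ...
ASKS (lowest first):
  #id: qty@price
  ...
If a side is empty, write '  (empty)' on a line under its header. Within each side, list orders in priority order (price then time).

Answer: BIDS (highest first):
  #1: 1@99
ASKS (lowest first):
  #4: 7@100

Derivation:
After op 1 [order #1] limit_buy(price=99, qty=3): fills=none; bids=[#1:3@99] asks=[-]
After op 2 [order #2] limit_sell(price=101, qty=6): fills=none; bids=[#1:3@99] asks=[#2:6@101]
After op 3 [order #3] limit_sell(price=95, qty=2): fills=#1x#3:2@99; bids=[#1:1@99] asks=[#2:6@101]
After op 4 cancel(order #2): fills=none; bids=[#1:1@99] asks=[-]
After op 5 [order #4] limit_sell(price=100, qty=7): fills=none; bids=[#1:1@99] asks=[#4:7@100]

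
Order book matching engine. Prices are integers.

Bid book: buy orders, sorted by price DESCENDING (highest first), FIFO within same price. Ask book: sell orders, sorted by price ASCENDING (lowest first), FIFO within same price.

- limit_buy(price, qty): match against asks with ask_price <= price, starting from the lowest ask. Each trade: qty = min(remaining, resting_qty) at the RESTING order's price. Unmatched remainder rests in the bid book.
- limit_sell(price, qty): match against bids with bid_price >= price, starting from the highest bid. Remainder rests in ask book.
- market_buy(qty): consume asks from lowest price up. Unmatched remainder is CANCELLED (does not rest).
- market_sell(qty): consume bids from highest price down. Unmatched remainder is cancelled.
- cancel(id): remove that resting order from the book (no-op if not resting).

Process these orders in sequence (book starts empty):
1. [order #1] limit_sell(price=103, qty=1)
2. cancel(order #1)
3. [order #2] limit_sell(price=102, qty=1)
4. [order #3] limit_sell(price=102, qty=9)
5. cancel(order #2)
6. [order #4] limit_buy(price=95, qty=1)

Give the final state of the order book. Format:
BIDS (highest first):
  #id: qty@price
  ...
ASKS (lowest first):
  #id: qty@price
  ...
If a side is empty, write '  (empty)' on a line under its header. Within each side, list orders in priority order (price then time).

Answer: BIDS (highest first):
  #4: 1@95
ASKS (lowest first):
  #3: 9@102

Derivation:
After op 1 [order #1] limit_sell(price=103, qty=1): fills=none; bids=[-] asks=[#1:1@103]
After op 2 cancel(order #1): fills=none; bids=[-] asks=[-]
After op 3 [order #2] limit_sell(price=102, qty=1): fills=none; bids=[-] asks=[#2:1@102]
After op 4 [order #3] limit_sell(price=102, qty=9): fills=none; bids=[-] asks=[#2:1@102 #3:9@102]
After op 5 cancel(order #2): fills=none; bids=[-] asks=[#3:9@102]
After op 6 [order #4] limit_buy(price=95, qty=1): fills=none; bids=[#4:1@95] asks=[#3:9@102]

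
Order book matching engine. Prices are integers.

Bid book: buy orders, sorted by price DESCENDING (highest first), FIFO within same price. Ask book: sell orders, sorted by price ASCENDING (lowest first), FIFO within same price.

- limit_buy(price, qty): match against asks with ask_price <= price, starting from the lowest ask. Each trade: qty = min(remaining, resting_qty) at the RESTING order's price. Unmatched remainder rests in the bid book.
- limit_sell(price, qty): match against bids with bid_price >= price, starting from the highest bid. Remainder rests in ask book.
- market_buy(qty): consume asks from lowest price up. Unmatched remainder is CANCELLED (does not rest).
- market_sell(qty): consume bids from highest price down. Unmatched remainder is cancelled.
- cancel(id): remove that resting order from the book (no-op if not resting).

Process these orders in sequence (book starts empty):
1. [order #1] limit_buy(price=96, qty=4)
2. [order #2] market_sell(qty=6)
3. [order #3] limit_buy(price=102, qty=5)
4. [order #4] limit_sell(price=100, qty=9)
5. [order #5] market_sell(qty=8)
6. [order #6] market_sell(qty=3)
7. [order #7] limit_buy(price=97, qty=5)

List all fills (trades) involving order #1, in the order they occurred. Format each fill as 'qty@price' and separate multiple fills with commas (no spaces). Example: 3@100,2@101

After op 1 [order #1] limit_buy(price=96, qty=4): fills=none; bids=[#1:4@96] asks=[-]
After op 2 [order #2] market_sell(qty=6): fills=#1x#2:4@96; bids=[-] asks=[-]
After op 3 [order #3] limit_buy(price=102, qty=5): fills=none; bids=[#3:5@102] asks=[-]
After op 4 [order #4] limit_sell(price=100, qty=9): fills=#3x#4:5@102; bids=[-] asks=[#4:4@100]
After op 5 [order #5] market_sell(qty=8): fills=none; bids=[-] asks=[#4:4@100]
After op 6 [order #6] market_sell(qty=3): fills=none; bids=[-] asks=[#4:4@100]
After op 7 [order #7] limit_buy(price=97, qty=5): fills=none; bids=[#7:5@97] asks=[#4:4@100]

Answer: 4@96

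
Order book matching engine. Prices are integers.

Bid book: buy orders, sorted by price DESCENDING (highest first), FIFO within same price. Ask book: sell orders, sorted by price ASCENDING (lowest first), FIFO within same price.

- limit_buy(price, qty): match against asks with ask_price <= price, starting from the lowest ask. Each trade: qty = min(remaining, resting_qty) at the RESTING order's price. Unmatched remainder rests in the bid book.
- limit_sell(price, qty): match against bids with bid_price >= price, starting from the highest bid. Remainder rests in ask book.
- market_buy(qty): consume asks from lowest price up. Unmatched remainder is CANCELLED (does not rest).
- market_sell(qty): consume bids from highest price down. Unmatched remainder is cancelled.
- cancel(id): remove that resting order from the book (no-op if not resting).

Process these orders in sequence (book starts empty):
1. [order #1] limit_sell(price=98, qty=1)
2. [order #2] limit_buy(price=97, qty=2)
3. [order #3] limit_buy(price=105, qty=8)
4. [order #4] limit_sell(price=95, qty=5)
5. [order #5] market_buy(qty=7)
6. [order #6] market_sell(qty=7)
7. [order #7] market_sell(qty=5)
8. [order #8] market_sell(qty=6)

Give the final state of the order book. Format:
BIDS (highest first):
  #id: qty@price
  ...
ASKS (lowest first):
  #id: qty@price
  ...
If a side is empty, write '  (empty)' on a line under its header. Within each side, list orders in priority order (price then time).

Answer: BIDS (highest first):
  (empty)
ASKS (lowest first):
  (empty)

Derivation:
After op 1 [order #1] limit_sell(price=98, qty=1): fills=none; bids=[-] asks=[#1:1@98]
After op 2 [order #2] limit_buy(price=97, qty=2): fills=none; bids=[#2:2@97] asks=[#1:1@98]
After op 3 [order #3] limit_buy(price=105, qty=8): fills=#3x#1:1@98; bids=[#3:7@105 #2:2@97] asks=[-]
After op 4 [order #4] limit_sell(price=95, qty=5): fills=#3x#4:5@105; bids=[#3:2@105 #2:2@97] asks=[-]
After op 5 [order #5] market_buy(qty=7): fills=none; bids=[#3:2@105 #2:2@97] asks=[-]
After op 6 [order #6] market_sell(qty=7): fills=#3x#6:2@105 #2x#6:2@97; bids=[-] asks=[-]
After op 7 [order #7] market_sell(qty=5): fills=none; bids=[-] asks=[-]
After op 8 [order #8] market_sell(qty=6): fills=none; bids=[-] asks=[-]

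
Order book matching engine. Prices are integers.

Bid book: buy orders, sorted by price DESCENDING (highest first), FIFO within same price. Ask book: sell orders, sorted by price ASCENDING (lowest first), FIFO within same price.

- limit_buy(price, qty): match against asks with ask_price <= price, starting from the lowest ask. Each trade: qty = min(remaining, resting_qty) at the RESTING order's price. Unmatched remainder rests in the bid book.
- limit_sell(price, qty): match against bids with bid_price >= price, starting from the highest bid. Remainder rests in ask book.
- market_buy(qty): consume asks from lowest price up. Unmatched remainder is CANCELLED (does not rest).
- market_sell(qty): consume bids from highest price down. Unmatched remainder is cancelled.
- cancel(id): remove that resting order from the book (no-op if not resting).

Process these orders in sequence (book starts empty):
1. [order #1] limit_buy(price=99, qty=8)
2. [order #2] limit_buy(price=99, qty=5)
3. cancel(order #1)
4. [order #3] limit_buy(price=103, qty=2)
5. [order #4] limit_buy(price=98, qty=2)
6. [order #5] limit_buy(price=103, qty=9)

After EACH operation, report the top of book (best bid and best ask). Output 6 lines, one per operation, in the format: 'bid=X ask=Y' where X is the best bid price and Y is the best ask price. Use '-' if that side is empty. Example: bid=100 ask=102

Answer: bid=99 ask=-
bid=99 ask=-
bid=99 ask=-
bid=103 ask=-
bid=103 ask=-
bid=103 ask=-

Derivation:
After op 1 [order #1] limit_buy(price=99, qty=8): fills=none; bids=[#1:8@99] asks=[-]
After op 2 [order #2] limit_buy(price=99, qty=5): fills=none; bids=[#1:8@99 #2:5@99] asks=[-]
After op 3 cancel(order #1): fills=none; bids=[#2:5@99] asks=[-]
After op 4 [order #3] limit_buy(price=103, qty=2): fills=none; bids=[#3:2@103 #2:5@99] asks=[-]
After op 5 [order #4] limit_buy(price=98, qty=2): fills=none; bids=[#3:2@103 #2:5@99 #4:2@98] asks=[-]
After op 6 [order #5] limit_buy(price=103, qty=9): fills=none; bids=[#3:2@103 #5:9@103 #2:5@99 #4:2@98] asks=[-]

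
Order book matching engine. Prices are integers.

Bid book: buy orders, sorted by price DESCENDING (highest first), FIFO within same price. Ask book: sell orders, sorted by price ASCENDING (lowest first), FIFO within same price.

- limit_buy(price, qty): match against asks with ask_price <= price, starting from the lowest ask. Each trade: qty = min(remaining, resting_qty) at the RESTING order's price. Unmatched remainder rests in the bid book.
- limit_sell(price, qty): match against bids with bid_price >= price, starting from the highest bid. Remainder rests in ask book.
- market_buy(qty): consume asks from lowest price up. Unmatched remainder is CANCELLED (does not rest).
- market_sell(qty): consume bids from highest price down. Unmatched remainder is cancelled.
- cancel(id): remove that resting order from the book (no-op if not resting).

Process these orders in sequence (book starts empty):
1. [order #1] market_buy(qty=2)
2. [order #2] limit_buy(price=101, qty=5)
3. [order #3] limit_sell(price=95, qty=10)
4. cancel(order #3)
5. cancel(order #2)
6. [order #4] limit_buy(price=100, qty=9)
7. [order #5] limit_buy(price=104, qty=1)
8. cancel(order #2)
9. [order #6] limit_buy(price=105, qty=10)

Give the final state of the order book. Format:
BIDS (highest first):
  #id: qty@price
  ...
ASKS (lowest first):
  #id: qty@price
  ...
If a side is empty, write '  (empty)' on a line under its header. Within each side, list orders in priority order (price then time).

Answer: BIDS (highest first):
  #6: 10@105
  #5: 1@104
  #4: 9@100
ASKS (lowest first):
  (empty)

Derivation:
After op 1 [order #1] market_buy(qty=2): fills=none; bids=[-] asks=[-]
After op 2 [order #2] limit_buy(price=101, qty=5): fills=none; bids=[#2:5@101] asks=[-]
After op 3 [order #3] limit_sell(price=95, qty=10): fills=#2x#3:5@101; bids=[-] asks=[#3:5@95]
After op 4 cancel(order #3): fills=none; bids=[-] asks=[-]
After op 5 cancel(order #2): fills=none; bids=[-] asks=[-]
After op 6 [order #4] limit_buy(price=100, qty=9): fills=none; bids=[#4:9@100] asks=[-]
After op 7 [order #5] limit_buy(price=104, qty=1): fills=none; bids=[#5:1@104 #4:9@100] asks=[-]
After op 8 cancel(order #2): fills=none; bids=[#5:1@104 #4:9@100] asks=[-]
After op 9 [order #6] limit_buy(price=105, qty=10): fills=none; bids=[#6:10@105 #5:1@104 #4:9@100] asks=[-]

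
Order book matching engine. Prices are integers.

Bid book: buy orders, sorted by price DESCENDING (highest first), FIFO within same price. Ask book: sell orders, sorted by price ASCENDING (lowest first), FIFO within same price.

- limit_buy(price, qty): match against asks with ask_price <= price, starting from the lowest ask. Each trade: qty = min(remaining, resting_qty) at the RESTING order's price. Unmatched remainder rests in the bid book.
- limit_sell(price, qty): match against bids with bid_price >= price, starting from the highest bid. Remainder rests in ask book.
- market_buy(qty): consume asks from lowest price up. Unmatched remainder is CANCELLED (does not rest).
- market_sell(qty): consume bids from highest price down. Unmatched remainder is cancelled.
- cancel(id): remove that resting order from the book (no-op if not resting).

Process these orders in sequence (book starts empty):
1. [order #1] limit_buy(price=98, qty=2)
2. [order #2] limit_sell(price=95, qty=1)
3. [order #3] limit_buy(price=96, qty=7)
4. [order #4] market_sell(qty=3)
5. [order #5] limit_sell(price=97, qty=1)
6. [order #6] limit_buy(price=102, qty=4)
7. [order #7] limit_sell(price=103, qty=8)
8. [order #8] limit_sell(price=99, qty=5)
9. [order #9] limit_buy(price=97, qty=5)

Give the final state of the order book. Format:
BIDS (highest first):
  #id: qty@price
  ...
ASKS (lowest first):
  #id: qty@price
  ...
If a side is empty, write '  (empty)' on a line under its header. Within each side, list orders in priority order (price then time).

After op 1 [order #1] limit_buy(price=98, qty=2): fills=none; bids=[#1:2@98] asks=[-]
After op 2 [order #2] limit_sell(price=95, qty=1): fills=#1x#2:1@98; bids=[#1:1@98] asks=[-]
After op 3 [order #3] limit_buy(price=96, qty=7): fills=none; bids=[#1:1@98 #3:7@96] asks=[-]
After op 4 [order #4] market_sell(qty=3): fills=#1x#4:1@98 #3x#4:2@96; bids=[#3:5@96] asks=[-]
After op 5 [order #5] limit_sell(price=97, qty=1): fills=none; bids=[#3:5@96] asks=[#5:1@97]
After op 6 [order #6] limit_buy(price=102, qty=4): fills=#6x#5:1@97; bids=[#6:3@102 #3:5@96] asks=[-]
After op 7 [order #7] limit_sell(price=103, qty=8): fills=none; bids=[#6:3@102 #3:5@96] asks=[#7:8@103]
After op 8 [order #8] limit_sell(price=99, qty=5): fills=#6x#8:3@102; bids=[#3:5@96] asks=[#8:2@99 #7:8@103]
After op 9 [order #9] limit_buy(price=97, qty=5): fills=none; bids=[#9:5@97 #3:5@96] asks=[#8:2@99 #7:8@103]

Answer: BIDS (highest first):
  #9: 5@97
  #3: 5@96
ASKS (lowest first):
  #8: 2@99
  #7: 8@103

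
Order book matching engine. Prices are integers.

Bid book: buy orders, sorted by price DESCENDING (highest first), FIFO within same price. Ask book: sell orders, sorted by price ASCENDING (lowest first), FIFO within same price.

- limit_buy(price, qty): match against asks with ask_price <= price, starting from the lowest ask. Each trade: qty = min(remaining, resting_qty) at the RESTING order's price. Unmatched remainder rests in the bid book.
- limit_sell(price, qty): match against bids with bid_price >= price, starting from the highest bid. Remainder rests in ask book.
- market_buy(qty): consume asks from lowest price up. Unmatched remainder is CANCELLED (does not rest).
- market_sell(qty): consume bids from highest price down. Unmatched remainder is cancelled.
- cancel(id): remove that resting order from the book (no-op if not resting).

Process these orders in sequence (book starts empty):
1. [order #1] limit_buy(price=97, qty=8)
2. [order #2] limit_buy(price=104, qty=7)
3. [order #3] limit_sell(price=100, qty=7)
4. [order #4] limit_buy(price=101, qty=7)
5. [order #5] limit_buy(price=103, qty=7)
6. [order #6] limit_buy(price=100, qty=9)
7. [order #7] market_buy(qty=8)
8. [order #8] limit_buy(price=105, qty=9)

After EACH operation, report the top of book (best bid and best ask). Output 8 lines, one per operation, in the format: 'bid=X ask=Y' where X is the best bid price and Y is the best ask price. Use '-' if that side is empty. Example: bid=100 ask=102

After op 1 [order #1] limit_buy(price=97, qty=8): fills=none; bids=[#1:8@97] asks=[-]
After op 2 [order #2] limit_buy(price=104, qty=7): fills=none; bids=[#2:7@104 #1:8@97] asks=[-]
After op 3 [order #3] limit_sell(price=100, qty=7): fills=#2x#3:7@104; bids=[#1:8@97] asks=[-]
After op 4 [order #4] limit_buy(price=101, qty=7): fills=none; bids=[#4:7@101 #1:8@97] asks=[-]
After op 5 [order #5] limit_buy(price=103, qty=7): fills=none; bids=[#5:7@103 #4:7@101 #1:8@97] asks=[-]
After op 6 [order #6] limit_buy(price=100, qty=9): fills=none; bids=[#5:7@103 #4:7@101 #6:9@100 #1:8@97] asks=[-]
After op 7 [order #7] market_buy(qty=8): fills=none; bids=[#5:7@103 #4:7@101 #6:9@100 #1:8@97] asks=[-]
After op 8 [order #8] limit_buy(price=105, qty=9): fills=none; bids=[#8:9@105 #5:7@103 #4:7@101 #6:9@100 #1:8@97] asks=[-]

Answer: bid=97 ask=-
bid=104 ask=-
bid=97 ask=-
bid=101 ask=-
bid=103 ask=-
bid=103 ask=-
bid=103 ask=-
bid=105 ask=-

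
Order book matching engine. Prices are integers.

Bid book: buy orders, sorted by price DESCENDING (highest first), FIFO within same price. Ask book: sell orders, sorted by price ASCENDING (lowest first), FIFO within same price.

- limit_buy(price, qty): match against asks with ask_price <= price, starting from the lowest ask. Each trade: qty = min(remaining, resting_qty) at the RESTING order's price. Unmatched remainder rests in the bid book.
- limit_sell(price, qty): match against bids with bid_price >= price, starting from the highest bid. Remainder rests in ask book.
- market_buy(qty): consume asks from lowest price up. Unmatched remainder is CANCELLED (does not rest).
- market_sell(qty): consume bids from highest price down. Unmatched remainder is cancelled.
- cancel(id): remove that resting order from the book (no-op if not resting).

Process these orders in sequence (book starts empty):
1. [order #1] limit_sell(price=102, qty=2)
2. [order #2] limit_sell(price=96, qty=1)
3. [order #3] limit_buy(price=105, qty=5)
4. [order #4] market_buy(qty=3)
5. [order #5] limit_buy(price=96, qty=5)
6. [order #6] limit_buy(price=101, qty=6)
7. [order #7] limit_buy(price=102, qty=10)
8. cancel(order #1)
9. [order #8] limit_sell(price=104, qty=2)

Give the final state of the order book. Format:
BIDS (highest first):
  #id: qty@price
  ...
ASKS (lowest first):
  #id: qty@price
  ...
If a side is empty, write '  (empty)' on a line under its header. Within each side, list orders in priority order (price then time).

Answer: BIDS (highest first):
  #7: 10@102
  #6: 6@101
  #5: 5@96
ASKS (lowest first):
  (empty)

Derivation:
After op 1 [order #1] limit_sell(price=102, qty=2): fills=none; bids=[-] asks=[#1:2@102]
After op 2 [order #2] limit_sell(price=96, qty=1): fills=none; bids=[-] asks=[#2:1@96 #1:2@102]
After op 3 [order #3] limit_buy(price=105, qty=5): fills=#3x#2:1@96 #3x#1:2@102; bids=[#3:2@105] asks=[-]
After op 4 [order #4] market_buy(qty=3): fills=none; bids=[#3:2@105] asks=[-]
After op 5 [order #5] limit_buy(price=96, qty=5): fills=none; bids=[#3:2@105 #5:5@96] asks=[-]
After op 6 [order #6] limit_buy(price=101, qty=6): fills=none; bids=[#3:2@105 #6:6@101 #5:5@96] asks=[-]
After op 7 [order #7] limit_buy(price=102, qty=10): fills=none; bids=[#3:2@105 #7:10@102 #6:6@101 #5:5@96] asks=[-]
After op 8 cancel(order #1): fills=none; bids=[#3:2@105 #7:10@102 #6:6@101 #5:5@96] asks=[-]
After op 9 [order #8] limit_sell(price=104, qty=2): fills=#3x#8:2@105; bids=[#7:10@102 #6:6@101 #5:5@96] asks=[-]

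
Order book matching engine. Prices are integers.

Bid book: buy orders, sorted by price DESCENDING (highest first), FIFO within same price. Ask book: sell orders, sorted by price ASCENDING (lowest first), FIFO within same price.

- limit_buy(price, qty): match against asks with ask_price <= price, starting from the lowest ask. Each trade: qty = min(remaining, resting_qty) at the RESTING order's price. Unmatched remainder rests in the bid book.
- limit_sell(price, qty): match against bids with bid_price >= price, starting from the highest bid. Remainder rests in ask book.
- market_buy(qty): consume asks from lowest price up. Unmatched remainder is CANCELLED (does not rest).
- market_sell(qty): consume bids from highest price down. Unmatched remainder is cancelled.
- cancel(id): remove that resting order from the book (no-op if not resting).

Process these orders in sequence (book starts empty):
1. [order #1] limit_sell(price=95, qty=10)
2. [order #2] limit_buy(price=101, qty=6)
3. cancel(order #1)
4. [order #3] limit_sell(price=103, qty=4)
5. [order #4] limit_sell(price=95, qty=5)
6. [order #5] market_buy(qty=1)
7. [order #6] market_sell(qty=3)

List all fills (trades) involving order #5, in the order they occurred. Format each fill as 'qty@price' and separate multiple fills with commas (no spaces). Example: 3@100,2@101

After op 1 [order #1] limit_sell(price=95, qty=10): fills=none; bids=[-] asks=[#1:10@95]
After op 2 [order #2] limit_buy(price=101, qty=6): fills=#2x#1:6@95; bids=[-] asks=[#1:4@95]
After op 3 cancel(order #1): fills=none; bids=[-] asks=[-]
After op 4 [order #3] limit_sell(price=103, qty=4): fills=none; bids=[-] asks=[#3:4@103]
After op 5 [order #4] limit_sell(price=95, qty=5): fills=none; bids=[-] asks=[#4:5@95 #3:4@103]
After op 6 [order #5] market_buy(qty=1): fills=#5x#4:1@95; bids=[-] asks=[#4:4@95 #3:4@103]
After op 7 [order #6] market_sell(qty=3): fills=none; bids=[-] asks=[#4:4@95 #3:4@103]

Answer: 1@95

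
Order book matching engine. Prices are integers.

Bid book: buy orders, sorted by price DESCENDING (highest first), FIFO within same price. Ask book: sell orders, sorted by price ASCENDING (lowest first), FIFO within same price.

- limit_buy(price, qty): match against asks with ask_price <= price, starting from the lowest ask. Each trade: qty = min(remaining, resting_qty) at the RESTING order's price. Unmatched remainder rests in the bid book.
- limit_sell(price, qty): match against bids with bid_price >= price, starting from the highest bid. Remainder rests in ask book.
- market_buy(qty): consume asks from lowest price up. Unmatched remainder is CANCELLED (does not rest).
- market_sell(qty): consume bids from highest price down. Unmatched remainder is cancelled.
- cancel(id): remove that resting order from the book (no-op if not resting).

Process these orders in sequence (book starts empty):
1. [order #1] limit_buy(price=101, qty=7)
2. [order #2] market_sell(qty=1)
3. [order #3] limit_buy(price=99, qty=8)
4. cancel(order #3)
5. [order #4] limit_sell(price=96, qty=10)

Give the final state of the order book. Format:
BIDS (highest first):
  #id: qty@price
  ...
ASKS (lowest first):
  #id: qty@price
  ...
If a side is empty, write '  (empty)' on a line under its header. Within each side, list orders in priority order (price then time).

Answer: BIDS (highest first):
  (empty)
ASKS (lowest first):
  #4: 4@96

Derivation:
After op 1 [order #1] limit_buy(price=101, qty=7): fills=none; bids=[#1:7@101] asks=[-]
After op 2 [order #2] market_sell(qty=1): fills=#1x#2:1@101; bids=[#1:6@101] asks=[-]
After op 3 [order #3] limit_buy(price=99, qty=8): fills=none; bids=[#1:6@101 #3:8@99] asks=[-]
After op 4 cancel(order #3): fills=none; bids=[#1:6@101] asks=[-]
After op 5 [order #4] limit_sell(price=96, qty=10): fills=#1x#4:6@101; bids=[-] asks=[#4:4@96]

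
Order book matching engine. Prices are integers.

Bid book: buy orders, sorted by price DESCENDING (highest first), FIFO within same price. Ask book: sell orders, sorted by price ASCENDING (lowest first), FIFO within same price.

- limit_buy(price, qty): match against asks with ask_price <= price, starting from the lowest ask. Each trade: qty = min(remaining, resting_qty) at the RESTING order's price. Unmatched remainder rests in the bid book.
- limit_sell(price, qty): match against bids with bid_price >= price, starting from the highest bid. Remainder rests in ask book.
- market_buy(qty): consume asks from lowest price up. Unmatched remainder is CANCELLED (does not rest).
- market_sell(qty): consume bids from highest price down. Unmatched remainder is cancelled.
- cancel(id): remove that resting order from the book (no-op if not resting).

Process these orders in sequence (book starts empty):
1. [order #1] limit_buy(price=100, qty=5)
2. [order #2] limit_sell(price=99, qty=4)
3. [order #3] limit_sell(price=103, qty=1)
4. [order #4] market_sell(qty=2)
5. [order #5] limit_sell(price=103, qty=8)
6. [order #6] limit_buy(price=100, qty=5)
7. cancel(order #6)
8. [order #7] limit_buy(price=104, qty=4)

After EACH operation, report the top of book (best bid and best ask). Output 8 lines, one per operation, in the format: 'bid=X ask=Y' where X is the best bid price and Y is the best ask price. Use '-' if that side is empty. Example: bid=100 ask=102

Answer: bid=100 ask=-
bid=100 ask=-
bid=100 ask=103
bid=- ask=103
bid=- ask=103
bid=100 ask=103
bid=- ask=103
bid=- ask=103

Derivation:
After op 1 [order #1] limit_buy(price=100, qty=5): fills=none; bids=[#1:5@100] asks=[-]
After op 2 [order #2] limit_sell(price=99, qty=4): fills=#1x#2:4@100; bids=[#1:1@100] asks=[-]
After op 3 [order #3] limit_sell(price=103, qty=1): fills=none; bids=[#1:1@100] asks=[#3:1@103]
After op 4 [order #4] market_sell(qty=2): fills=#1x#4:1@100; bids=[-] asks=[#3:1@103]
After op 5 [order #5] limit_sell(price=103, qty=8): fills=none; bids=[-] asks=[#3:1@103 #5:8@103]
After op 6 [order #6] limit_buy(price=100, qty=5): fills=none; bids=[#6:5@100] asks=[#3:1@103 #5:8@103]
After op 7 cancel(order #6): fills=none; bids=[-] asks=[#3:1@103 #5:8@103]
After op 8 [order #7] limit_buy(price=104, qty=4): fills=#7x#3:1@103 #7x#5:3@103; bids=[-] asks=[#5:5@103]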